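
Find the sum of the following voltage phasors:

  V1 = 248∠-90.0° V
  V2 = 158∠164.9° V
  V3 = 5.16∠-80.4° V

Step 1 — Convert each phasor to rectangular form:
  V1 = 248·(cos(-90.0°) + j·sin(-90.0°)) = 0 - j248 V
  V2 = 158·(cos(164.9°) + j·sin(164.9°)) = -152.5 + j41.16 V
  V3 = 5.16·(cos(-80.4°) + j·sin(-80.4°)) = 0.8605 - j5.088 V
Step 2 — Sum components: V_total = -151.7 - j211.9 V.
Step 3 — Convert to polar: |V_total| = 260.6 V, ∠V_total = -125.6°.

V_total = 260.6∠-125.6° V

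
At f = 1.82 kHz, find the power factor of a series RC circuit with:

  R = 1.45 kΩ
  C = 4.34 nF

Step 1 — Angular frequency: ω = 2π·f = 2π·1820 = 1.144e+04 rad/s.
Step 2 — Component impedances:
  R: Z = R = 1450 Ω
  C: Z = 1/(jωC) = -j/(ω·C) = 0 - j2.015e+04 Ω
Step 3 — Series combination: Z_total = R + C = 1450 - j2.015e+04 Ω = 2.02e+04∠-85.9° Ω.
Step 4 — Power factor: PF = cos(φ) = Re(Z)/|Z| = 1450/2.02e+04 = 0.07178.
Step 5 — Type: Im(Z) = -2.015e+04 ⇒ leading (phase φ = -85.9°).

PF = 0.07178 (leading, φ = -85.9°)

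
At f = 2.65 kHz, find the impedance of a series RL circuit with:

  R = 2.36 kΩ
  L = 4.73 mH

Step 1 — Angular frequency: ω = 2π·f = 2π·2650 = 1.665e+04 rad/s.
Step 2 — Component impedances:
  R: Z = R = 2360 Ω
  L: Z = jωL = j·1.665e+04·0.00473 = 0 + j78.76 Ω
Step 3 — Series combination: Z_total = R + L = 2360 + j78.76 Ω = 2361∠1.9° Ω.

Z = 2360 + j78.76 Ω = 2361∠1.9° Ω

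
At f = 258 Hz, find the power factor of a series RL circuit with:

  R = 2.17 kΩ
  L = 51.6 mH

Step 1 — Angular frequency: ω = 2π·f = 2π·258 = 1621 rad/s.
Step 2 — Component impedances:
  R: Z = R = 2170 Ω
  L: Z = jωL = j·1621·0.0516 = 0 + j83.65 Ω
Step 3 — Series combination: Z_total = R + L = 2170 + j83.65 Ω = 2172∠2.2° Ω.
Step 4 — Power factor: PF = cos(φ) = Re(Z)/|Z| = 2170/2171.6 = 0.9993.
Step 5 — Type: Im(Z) = 83.65 ⇒ lagging (phase φ = 2.2°).

PF = 0.9993 (lagging, φ = 2.2°)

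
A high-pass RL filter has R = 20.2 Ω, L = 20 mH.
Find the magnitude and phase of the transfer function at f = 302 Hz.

Step 1 — Angular frequency: ω = 2π·302 = 1898 rad/s.
Step 2 — Transfer function: H(jω) = jωL/(R + jωL).
Step 3 — Numerator jωL = j·37.95; denominator R + jωL = 20.2 + j37.95.
Step 4 — H = 0.7792 + j0.4148.
Step 5 — Magnitude: |H| = 0.8827 (-1.1 dB); phase: φ = 28.0°.

|H| = 0.8827 (-1.1 dB), φ = 28.0°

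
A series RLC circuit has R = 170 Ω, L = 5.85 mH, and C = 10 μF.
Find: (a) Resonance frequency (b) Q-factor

Step 1 — Resonance condition Im(Z)=0 gives ω₀ = 1/√(LC).
Step 2 — ω₀ = 1/√(0.00585·1e-05) = 4134 rad/s.
Step 3 — f₀ = ω₀/(2π) = 658 Hz.
Step 4 — Series Q: Q = ω₀L/R = 4134·0.00585/170 = 0.1423.

(a) f₀ = 658 Hz  (b) Q = 0.1423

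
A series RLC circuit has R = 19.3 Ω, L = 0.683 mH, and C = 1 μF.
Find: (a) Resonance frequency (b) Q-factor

Step 1 — Resonance condition Im(Z)=0 gives ω₀ = 1/√(LC).
Step 2 — ω₀ = 1/√(0.000683·1e-06) = 3.826e+04 rad/s.
Step 3 — f₀ = ω₀/(2π) = 6090 Hz.
Step 4 — Series Q: Q = ω₀L/R = 3.826e+04·0.000683/19.3 = 1.354.

(a) f₀ = 6090 Hz  (b) Q = 1.354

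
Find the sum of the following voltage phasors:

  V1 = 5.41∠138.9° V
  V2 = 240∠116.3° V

Step 1 — Convert each phasor to rectangular form:
  V1 = 5.41·(cos(138.9°) + j·sin(138.9°)) = -4.077 + j3.556 V
  V2 = 240·(cos(116.3°) + j·sin(116.3°)) = -106.3 + j215.2 V
Step 2 — Sum components: V_total = -110.4 + j218.7 V.
Step 3 — Convert to polar: |V_total| = 245 V, ∠V_total = 116.8°.

V_total = 245∠116.8° V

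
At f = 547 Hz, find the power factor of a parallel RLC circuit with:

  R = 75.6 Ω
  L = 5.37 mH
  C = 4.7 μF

Step 1 — Angular frequency: ω = 2π·f = 2π·547 = 3437 rad/s.
Step 2 — Component impedances:
  R: Z = R = 75.6 Ω
  L: Z = jωL = j·3437·0.00537 = 0 + j18.46 Ω
  C: Z = 1/(jωC) = -j/(ω·C) = 0 - j61.91 Ω
Step 3 — Parallel combination: 1/Z_total = 1/R + 1/L + 1/C; Z_total = 8.159 + j23.46 Ω = 24.84∠70.8° Ω.
Step 4 — Power factor: PF = cos(φ) = Re(Z)/|Z| = 8.159/24.84 = 0.3285.
Step 5 — Type: Im(Z) = 23.46 ⇒ lagging (phase φ = 70.8°).

PF = 0.3285 (lagging, φ = 70.8°)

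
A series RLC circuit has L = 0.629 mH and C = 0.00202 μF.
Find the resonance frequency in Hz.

Step 1 — Resonance condition Im(Z)=0 gives ω₀ = 1/√(LC).
Step 2 — ω₀ = 1/√(0.000629·2.02e-09) = 8.872e+05 rad/s.
Step 3 — f₀ = ω₀/(2π) = 1.412e+05 Hz.

f₀ = 1.412e+05 Hz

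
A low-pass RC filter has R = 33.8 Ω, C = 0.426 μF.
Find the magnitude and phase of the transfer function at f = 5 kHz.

Step 1 — Angular frequency: ω = 2π·5000 = 3.142e+04 rad/s.
Step 2 — Transfer function: H(jω) = 1/(1 + jωRC).
Step 3 — Denominator: 1 + jωRC = 1 + j·3.142e+04·33.8·4.26e-07 = 1 + j0.4524.
Step 4 — H = 0.8301 - j0.3755.
Step 5 — Magnitude: |H| = 0.9111 (-0.8 dB); phase: φ = -24.3°.

|H| = 0.9111 (-0.8 dB), φ = -24.3°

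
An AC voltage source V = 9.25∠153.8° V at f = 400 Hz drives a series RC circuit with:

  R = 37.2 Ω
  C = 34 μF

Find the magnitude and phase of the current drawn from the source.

Step 1 — Angular frequency: ω = 2π·f = 2π·400 = 2513 rad/s.
Step 2 — Component impedances:
  R: Z = R = 37.2 Ω
  C: Z = 1/(jωC) = -j/(ω·C) = 0 - j11.7 Ω
Step 3 — Series combination: Z_total = R + C = 37.2 - j11.7 Ω = 39∠-17.5° Ω.
Step 4 — Source phasor: V = 9.25∠153.8° V = -8.3 + j4.084 V.
Step 5 — Ohm's law: I = V / Z_total = (-8.3 + j4.084) / (37.2 - j11.7) = -0.2344 + j0.03603 A.
Step 6 — Convert to polar: |I| = 0.2372 A, ∠I = 171.3°.

I = 0.2372∠171.3° A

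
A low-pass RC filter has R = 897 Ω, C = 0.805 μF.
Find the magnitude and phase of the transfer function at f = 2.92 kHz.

Step 1 — Angular frequency: ω = 2π·2920 = 1.835e+04 rad/s.
Step 2 — Transfer function: H(jω) = 1/(1 + jωRC).
Step 3 — Denominator: 1 + jωRC = 1 + j·1.835e+04·897·8.05e-07 = 1 + j13.25.
Step 4 — H = 0.005665 - j0.07506.
Step 5 — Magnitude: |H| = 0.07527 (-22.5 dB); phase: φ = -85.7°.

|H| = 0.07527 (-22.5 dB), φ = -85.7°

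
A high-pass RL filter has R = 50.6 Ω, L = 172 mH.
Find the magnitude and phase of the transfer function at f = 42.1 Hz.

Step 1 — Angular frequency: ω = 2π·42.1 = 264.5 rad/s.
Step 2 — Transfer function: H(jω) = jωL/(R + jωL).
Step 3 — Numerator jωL = j·45.5; denominator R + jωL = 50.6 + j45.5.
Step 4 — H = 0.4471 + j0.4972.
Step 5 — Magnitude: |H| = 0.6686 (-3.5 dB); phase: φ = 48.0°.

|H| = 0.6686 (-3.5 dB), φ = 48.0°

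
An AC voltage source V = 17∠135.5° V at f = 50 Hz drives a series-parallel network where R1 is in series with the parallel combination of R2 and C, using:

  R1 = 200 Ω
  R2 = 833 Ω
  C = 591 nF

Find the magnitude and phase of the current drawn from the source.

Step 1 — Angular frequency: ω = 2π·f = 2π·50 = 314.2 rad/s.
Step 2 — Component impedances:
  R1: Z = R = 200 Ω
  R2: Z = R = 833 Ω
  C: Z = 1/(jωC) = -j/(ω·C) = 0 - j5386 Ω
Step 3 — Parallel branch: R2 || C = 1/(1/R2 + 1/C) = 813.5 - j125.8 Ω.
Step 4 — Series with R1: Z_total = R1 + (R2 || C) = 1014 - j125.8 Ω = 1021∠-7.1° Ω.
Step 5 — Source phasor: V = 17∠135.5° V = -12.13 + j11.92 V.
Step 6 — Ohm's law: I = V / Z_total = (-12.13 + j11.92) / (1014 - j125.8) = -0.01322 + j0.01012 A.
Step 7 — Convert to polar: |I| = 0.01665 A, ∠I = 142.6°.

I = 0.01665∠142.6° A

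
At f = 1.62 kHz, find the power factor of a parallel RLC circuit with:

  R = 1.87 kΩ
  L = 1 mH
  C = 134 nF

Step 1 — Angular frequency: ω = 2π·f = 2π·1620 = 1.018e+04 rad/s.
Step 2 — Component impedances:
  R: Z = R = 1870 Ω
  L: Z = jωL = j·1.018e+04·0.001 = 0 + j10.18 Ω
  C: Z = 1/(jωC) = -j/(ω·C) = 0 - j733.2 Ω
Step 3 — Parallel combination: 1/Z_total = 1/R + 1/L + 1/C; Z_total = 0.05697 + j10.32 Ω = 10.32∠89.7° Ω.
Step 4 — Power factor: PF = cos(φ) = Re(Z)/|Z| = 0.05697/10.32 = 0.00552.
Step 5 — Type: Im(Z) = 10.32 ⇒ lagging (phase φ = 89.7°).

PF = 0.00552 (lagging, φ = 89.7°)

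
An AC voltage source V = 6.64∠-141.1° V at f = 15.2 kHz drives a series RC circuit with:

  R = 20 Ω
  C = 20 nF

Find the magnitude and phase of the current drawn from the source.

Step 1 — Angular frequency: ω = 2π·f = 2π·1.52e+04 = 9.55e+04 rad/s.
Step 2 — Component impedances:
  R: Z = R = 20 Ω
  C: Z = 1/(jωC) = -j/(ω·C) = 0 - j523.5 Ω
Step 3 — Series combination: Z_total = R + C = 20 - j523.5 Ω = 523.9∠-87.8° Ω.
Step 4 — Source phasor: V = 6.64∠-141.1° V = -5.168 - j4.17 V.
Step 5 — Ohm's law: I = V / Z_total = (-5.168 - j4.17) / (20 - j523.5) = 0.007576 - j0.01016 A.
Step 6 — Convert to polar: |I| = 0.01267 A, ∠I = -53.3°.

I = 0.01267∠-53.3° A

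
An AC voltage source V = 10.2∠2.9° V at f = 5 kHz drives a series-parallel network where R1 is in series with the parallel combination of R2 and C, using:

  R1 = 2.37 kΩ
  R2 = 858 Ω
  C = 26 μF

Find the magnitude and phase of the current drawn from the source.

Step 1 — Angular frequency: ω = 2π·f = 2π·5000 = 3.142e+04 rad/s.
Step 2 — Component impedances:
  R1: Z = R = 2370 Ω
  R2: Z = R = 858 Ω
  C: Z = 1/(jωC) = -j/(ω·C) = 0 - j1.224 Ω
Step 3 — Parallel branch: R2 || C = 1/(1/R2 + 1/C) = 0.001747 - j1.224 Ω.
Step 4 — Series with R1: Z_total = R1 + (R2 || C) = 2370 - j1.224 Ω = 2370∠-0.0° Ω.
Step 5 — Source phasor: V = 10.2∠2.9° V = 10.19 + j0.516 V.
Step 6 — Ohm's law: I = V / Z_total = (10.19 + j0.516) / (2370 - j1.224) = 0.004298 + j0.00022 A.
Step 7 — Convert to polar: |I| = 0.004304 A, ∠I = 2.9°.

I = 0.004304∠2.9° A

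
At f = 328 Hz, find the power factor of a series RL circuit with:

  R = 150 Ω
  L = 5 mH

Step 1 — Angular frequency: ω = 2π·f = 2π·328 = 2061 rad/s.
Step 2 — Component impedances:
  R: Z = R = 150 Ω
  L: Z = jωL = j·2061·0.005 = 0 + j10.3 Ω
Step 3 — Series combination: Z_total = R + L = 150 + j10.3 Ω = 150.4∠3.9° Ω.
Step 4 — Power factor: PF = cos(φ) = Re(Z)/|Z| = 150/150.354 = 0.9976.
Step 5 — Type: Im(Z) = 10.3 ⇒ lagging (phase φ = 3.9°).

PF = 0.9976 (lagging, φ = 3.9°)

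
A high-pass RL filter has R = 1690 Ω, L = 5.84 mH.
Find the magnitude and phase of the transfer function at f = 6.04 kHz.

Step 1 — Angular frequency: ω = 2π·6040 = 3.795e+04 rad/s.
Step 2 — Transfer function: H(jω) = jωL/(R + jωL).
Step 3 — Numerator jωL = j·221.6; denominator R + jωL = 1690 + j221.6.
Step 4 — H = 0.01691 + j0.1289.
Step 5 — Magnitude: |H| = 0.13 (-17.7 dB); phase: φ = 82.5°.

|H| = 0.13 (-17.7 dB), φ = 82.5°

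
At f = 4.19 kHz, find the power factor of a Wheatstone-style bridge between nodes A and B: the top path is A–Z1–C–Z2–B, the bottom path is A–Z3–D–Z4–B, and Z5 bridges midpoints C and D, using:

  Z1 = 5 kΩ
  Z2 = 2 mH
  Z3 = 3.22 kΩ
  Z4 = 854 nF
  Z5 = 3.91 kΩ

Step 1 — Angular frequency: ω = 2π·f = 2π·4190 = 2.633e+04 rad/s.
Step 2 — Component impedances:
  Z1: Z = R = 5000 Ω
  Z2: Z = jωL = j·2.633e+04·0.002 = 0 + j52.65 Ω
  Z3: Z = R = 3220 Ω
  Z4: Z = 1/(jωC) = -j/(ω·C) = 0 - j44.48 Ω
  Z5: Z = R = 3910 Ω
Step 3 — Bridge requires nodal analysis (the Z5 bridge couples midpoints C and D, so the two paths cannot be reduced to a simple series/parallel combination). Setting node B to ground and injecting 1 A at node A, the 3-node admittance system at A, C, D solves to V_A = Z_AB = 1959 - j8.38 Ω = 1960∠-0.2° Ω.
Step 4 — Power factor: PF = cos(φ) = Re(Z)/|Z| = 1959.5/1959.5 = 1.
Step 5 — Type: Im(Z) = -8.38 ⇒ leading (phase φ = -0.2°).

PF = 1 (leading, φ = -0.2°)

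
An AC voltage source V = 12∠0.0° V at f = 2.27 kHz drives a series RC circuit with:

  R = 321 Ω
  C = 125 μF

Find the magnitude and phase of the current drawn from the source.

Step 1 — Angular frequency: ω = 2π·f = 2π·2270 = 1.426e+04 rad/s.
Step 2 — Component impedances:
  R: Z = R = 321 Ω
  C: Z = 1/(jωC) = -j/(ω·C) = 0 - j0.5609 Ω
Step 3 — Series combination: Z_total = R + C = 321 - j0.5609 Ω = 321∠-0.1° Ω.
Step 4 — Source phasor: V = 12∠0.0° V = 12 V.
Step 5 — Ohm's law: I = V / Z_total = (12) / (321 - j0.5609) = 0.03738 + j6.532e-05 A.
Step 6 — Convert to polar: |I| = 0.03738 A, ∠I = 0.1°.

I = 0.03738∠0.1° A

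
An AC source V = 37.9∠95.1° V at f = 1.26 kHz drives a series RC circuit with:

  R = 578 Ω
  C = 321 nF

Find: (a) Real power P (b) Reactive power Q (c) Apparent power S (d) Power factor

Step 1 — Angular frequency: ω = 2π·f = 2π·1260 = 7917 rad/s.
Step 2 — Component impedances:
  R: Z = R = 578 Ω
  C: Z = 1/(jωC) = -j/(ω·C) = 0 - j393.5 Ω
Step 3 — Series combination: Z_total = R + C = 578 - j393.5 Ω = 699.2∠-34.2° Ω.
Step 4 — Source phasor: V = 37.9∠95.1° V = -3.369 + j37.75 V.
Step 5 — Current: I = V / Z = -0.03436 + j0.04192 A = 0.0542∠129.3° A.
Step 6 — Complex power: S = V·I* = 1.698 - j1.156 VA.
Step 7 — Real power: P = Re(S) = 1.698 W.
Step 8 — Reactive power: Q = Im(S) = -1.156 VAR.
Step 9 — Apparent power: |S| = 2.054 VA.
Step 10 — Power factor: PF = P/|S| = 0.8266 (leading).

(a) P = 1.698 W  (b) Q = -1.156 VAR  (c) S = 2.054 VA  (d) PF = 0.8266 (leading)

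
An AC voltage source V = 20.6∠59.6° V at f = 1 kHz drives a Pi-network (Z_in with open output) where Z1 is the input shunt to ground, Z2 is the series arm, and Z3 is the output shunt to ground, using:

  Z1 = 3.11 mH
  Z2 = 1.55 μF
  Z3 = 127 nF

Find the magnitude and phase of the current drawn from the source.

Step 1 — Angular frequency: ω = 2π·f = 2π·1000 = 6283 rad/s.
Step 2 — Component impedances:
  Z1: Z = jωL = j·6283·0.00311 = 0 + j19.54 Ω
  Z2: Z = 1/(jωC) = -j/(ω·C) = 0 - j102.7 Ω
  Z3: Z = 1/(jωC) = -j/(ω·C) = 0 - j1253 Ω
Step 3 — With open output, the series arm Z2 and the output shunt Z3 appear in series to ground: Z2 + Z3 = 0 - j1356 Ω.
Step 4 — Parallel with input shunt Z1: Z_in = Z1 || (Z2 + Z3) = 0 + j19.83 Ω = 19.83∠90.0° Ω.
Step 5 — Source phasor: V = 20.6∠59.6° V = 10.42 + j17.77 V.
Step 6 — Ohm's law: I = V / Z_total = (10.42 + j17.77) / (0 + j19.83) = 0.8962 - j0.5258 A.
Step 7 — Convert to polar: |I| = 1.039 A, ∠I = -30.4°.

I = 1.039∠-30.4° A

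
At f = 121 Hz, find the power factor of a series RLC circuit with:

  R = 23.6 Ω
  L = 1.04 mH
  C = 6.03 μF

Step 1 — Angular frequency: ω = 2π·f = 2π·121 = 760.3 rad/s.
Step 2 — Component impedances:
  R: Z = R = 23.6 Ω
  L: Z = jωL = j·760.3·0.00104 = 0 + j0.7907 Ω
  C: Z = 1/(jωC) = -j/(ω·C) = 0 - j218.1 Ω
Step 3 — Series combination: Z_total = R + L + C = 23.6 - j217.3 Ω = 218.6∠-83.8° Ω.
Step 4 — Power factor: PF = cos(φ) = Re(Z)/|Z| = 23.6/218.6 = 0.108.
Step 5 — Type: Im(Z) = -217.3 ⇒ leading (phase φ = -83.8°).

PF = 0.108 (leading, φ = -83.8°)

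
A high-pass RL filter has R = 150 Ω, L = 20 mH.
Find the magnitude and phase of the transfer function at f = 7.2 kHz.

Step 1 — Angular frequency: ω = 2π·7200 = 4.524e+04 rad/s.
Step 2 — Transfer function: H(jω) = jωL/(R + jωL).
Step 3 — Numerator jωL = j·904.8; denominator R + jωL = 150 + j904.8.
Step 4 — H = 0.9733 + j0.1614.
Step 5 — Magnitude: |H| = 0.9865 (-0.1 dB); phase: φ = 9.4°.

|H| = 0.9865 (-0.1 dB), φ = 9.4°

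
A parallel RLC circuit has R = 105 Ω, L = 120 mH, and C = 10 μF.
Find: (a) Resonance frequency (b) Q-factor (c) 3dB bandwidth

Step 1 — Resonance: ω₀ = 1/√(LC) = 1/√(0.12·1e-05) = 912.9 rad/s.
Step 2 — f₀ = ω₀/(2π) = 145.3 Hz.
Step 3 — Parallel Q: Q = R/(ω₀L) = 105/(912.9·0.12) = 0.9585.
Step 4 — Bandwidth: Δω = ω₀/Q = 952.4 rad/s; BW = Δω/(2π) = 151.6 Hz.

(a) f₀ = 145.3 Hz  (b) Q = 0.9585  (c) BW = 151.6 Hz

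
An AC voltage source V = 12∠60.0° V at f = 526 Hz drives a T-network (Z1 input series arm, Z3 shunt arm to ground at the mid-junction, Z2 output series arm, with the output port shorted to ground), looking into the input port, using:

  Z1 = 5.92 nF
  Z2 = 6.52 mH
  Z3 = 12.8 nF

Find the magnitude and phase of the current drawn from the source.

Step 1 — Angular frequency: ω = 2π·f = 2π·526 = 3305 rad/s.
Step 2 — Component impedances:
  Z1: Z = 1/(jωC) = -j/(ω·C) = 0 - j5.111e+04 Ω
  Z2: Z = jωL = j·3305·0.00652 = 0 + j21.55 Ω
  Z3: Z = 1/(jωC) = -j/(ω·C) = 0 - j2.364e+04 Ω
Step 3 — With the output port shorted to ground, the output series arm Z2 runs from the junction to ground; the shunt arm Z3 also runs from the junction to ground. They appear in parallel: Z3 || Z2 = 0 + j21.57 Ω.
Step 4 — Series with input arm Z1: Z_in = Z1 + (Z3 || Z2) = 0 - j5.109e+04 Ω = 5.109e+04∠-90.0° Ω.
Step 5 — Source phasor: V = 12∠60.0° V = 6 + j10.39 V.
Step 6 — Ohm's law: I = V / Z_total = (6 + j10.39) / (0 - j5.109e+04) = -0.0002034 + j0.0001174 A.
Step 7 — Convert to polar: |I| = 0.0002349 A, ∠I = 150.0°.

I = 0.0002349∠150.0° A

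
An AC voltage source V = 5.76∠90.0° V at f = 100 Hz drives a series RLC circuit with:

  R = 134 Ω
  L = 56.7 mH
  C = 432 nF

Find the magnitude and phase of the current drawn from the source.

Step 1 — Angular frequency: ω = 2π·f = 2π·100 = 628.3 rad/s.
Step 2 — Component impedances:
  R: Z = R = 134 Ω
  L: Z = jωL = j·628.3·0.0567 = 0 + j35.63 Ω
  C: Z = 1/(jωC) = -j/(ω·C) = 0 - j3684 Ω
Step 3 — Series combination: Z_total = R + L + C = 134 - j3649 Ω = 3651∠-87.9° Ω.
Step 4 — Source phasor: V = 5.76∠90.0° V = 0 + j5.76 V.
Step 5 — Ohm's law: I = V / Z_total = (0 + j5.76) / (134 - j3649) = -0.001577 + j5.79e-05 A.
Step 6 — Convert to polar: |I| = 0.001578 A, ∠I = 177.9°.

I = 0.001578∠177.9° A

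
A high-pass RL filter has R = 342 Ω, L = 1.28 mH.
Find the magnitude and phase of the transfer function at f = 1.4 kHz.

Step 1 — Angular frequency: ω = 2π·1400 = 8796 rad/s.
Step 2 — Transfer function: H(jω) = jωL/(R + jωL).
Step 3 — Numerator jωL = j·11.26; denominator R + jωL = 342 + j11.26.
Step 4 — H = 0.001083 + j0.03289.
Step 5 — Magnitude: |H| = 0.0329 (-29.7 dB); phase: φ = 88.1°.

|H| = 0.0329 (-29.7 dB), φ = 88.1°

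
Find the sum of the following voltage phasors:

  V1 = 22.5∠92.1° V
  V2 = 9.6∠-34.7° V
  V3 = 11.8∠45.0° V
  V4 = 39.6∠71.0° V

Step 1 — Convert each phasor to rectangular form:
  V1 = 22.5·(cos(92.1°) + j·sin(92.1°)) = -0.8245 + j22.48 V
  V2 = 9.6·(cos(-34.7°) + j·sin(-34.7°)) = 7.893 - j5.465 V
  V3 = 11.8·(cos(45.0°) + j·sin(45.0°)) = 8.344 + j8.344 V
  V4 = 39.6·(cos(71.0°) + j·sin(71.0°)) = 12.89 + j37.44 V
Step 2 — Sum components: V_total = 28.3 + j62.81 V.
Step 3 — Convert to polar: |V_total| = 68.89 V, ∠V_total = 65.7°.

V_total = 68.89∠65.7° V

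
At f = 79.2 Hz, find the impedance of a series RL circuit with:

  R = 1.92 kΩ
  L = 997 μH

Step 1 — Angular frequency: ω = 2π·f = 2π·79.2 = 497.6 rad/s.
Step 2 — Component impedances:
  R: Z = R = 1920 Ω
  L: Z = jωL = j·497.6·0.000997 = 0 + j0.4961 Ω
Step 3 — Series combination: Z_total = R + L = 1920 + j0.4961 Ω = 1920∠0.0° Ω.

Z = 1920 + j0.4961 Ω = 1920∠0.0° Ω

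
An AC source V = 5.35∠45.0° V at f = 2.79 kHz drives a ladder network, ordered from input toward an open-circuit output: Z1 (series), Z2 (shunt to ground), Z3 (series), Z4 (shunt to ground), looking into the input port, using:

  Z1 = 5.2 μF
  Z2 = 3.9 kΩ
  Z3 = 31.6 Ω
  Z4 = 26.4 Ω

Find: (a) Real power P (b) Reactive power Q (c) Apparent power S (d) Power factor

Step 1 — Angular frequency: ω = 2π·f = 2π·2790 = 1.753e+04 rad/s.
Step 2 — Component impedances:
  Z1: Z = 1/(jωC) = -j/(ω·C) = 0 - j10.97 Ω
  Z2: Z = R = 3900 Ω
  Z3: Z = R = 31.6 Ω
  Z4: Z = R = 26.4 Ω
Step 3 — Ladder network (open output): work backward from the far end, alternating series and parallel combinations. Z_in = 57.15 - j10.97 Ω = 58.19∠-10.9° Ω.
Step 4 — Source phasor: V = 5.35∠45.0° V = 3.783 + j3.783 V.
Step 5 — Current: I = V / Z = 0.05159 + j0.0761 A = 0.09193∠55.9° A.
Step 6 — Complex power: S = V·I* = 0.483 - j0.09272 VA.
Step 7 — Real power: P = Re(S) = 0.483 W.
Step 8 — Reactive power: Q = Im(S) = -0.09272 VAR.
Step 9 — Apparent power: |S| = 0.4919 VA.
Step 10 — Power factor: PF = P/|S| = 0.9821 (leading).

(a) P = 0.483 W  (b) Q = -0.09272 VAR  (c) S = 0.4919 VA  (d) PF = 0.9821 (leading)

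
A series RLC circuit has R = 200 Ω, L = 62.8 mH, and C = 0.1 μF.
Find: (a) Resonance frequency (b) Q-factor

Step 1 — Resonance condition Im(Z)=0 gives ω₀ = 1/√(LC).
Step 2 — ω₀ = 1/√(0.0628·1e-07) = 1.262e+04 rad/s.
Step 3 — f₀ = ω₀/(2π) = 2008 Hz.
Step 4 — Series Q: Q = ω₀L/R = 1.262e+04·0.0628/200 = 3.962.

(a) f₀ = 2008 Hz  (b) Q = 3.962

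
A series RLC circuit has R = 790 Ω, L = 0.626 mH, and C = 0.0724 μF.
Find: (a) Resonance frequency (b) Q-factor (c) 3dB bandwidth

Step 1 — Resonance: ω₀ = 1/√(LC) = 1/√(0.000626·7.24e-08) = 1.485e+05 rad/s.
Step 2 — f₀ = ω₀/(2π) = 2.364e+04 Hz.
Step 3 — Series Q: Q = ω₀L/R = 1.485e+05·0.000626/790 = 0.1177.
Step 4 — Bandwidth: Δω = ω₀/Q = 1.262e+06 rad/s; BW = Δω/(2π) = 2.009e+05 Hz.

(a) f₀ = 2.364e+04 Hz  (b) Q = 0.1177  (c) BW = 2.009e+05 Hz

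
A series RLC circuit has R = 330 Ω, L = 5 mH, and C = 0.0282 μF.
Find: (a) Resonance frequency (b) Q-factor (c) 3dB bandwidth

Step 1 — Resonance: ω₀ = 1/√(LC) = 1/√(0.005·2.82e-08) = 8.422e+04 rad/s.
Step 2 — f₀ = ω₀/(2π) = 1.34e+04 Hz.
Step 3 — Series Q: Q = ω₀L/R = 8.422e+04·0.005/330 = 1.276.
Step 4 — Bandwidth: Δω = ω₀/Q = 6.6e+04 rad/s; BW = Δω/(2π) = 1.05e+04 Hz.

(a) f₀ = 1.34e+04 Hz  (b) Q = 1.276  (c) BW = 1.05e+04 Hz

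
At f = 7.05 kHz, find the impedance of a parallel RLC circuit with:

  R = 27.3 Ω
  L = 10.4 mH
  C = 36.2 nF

Step 1 — Angular frequency: ω = 2π·f = 2π·7050 = 4.43e+04 rad/s.
Step 2 — Component impedances:
  R: Z = R = 27.3 Ω
  L: Z = jωL = j·4.43e+04·0.0104 = 0 + j460.7 Ω
  C: Z = 1/(jωC) = -j/(ω·C) = 0 - j623.6 Ω
Step 3 — Parallel combination: 1/Z_total = 1/R + 1/L + 1/C; Z_total = 27.29 + j0.4226 Ω = 27.3∠0.9° Ω.

Z = 27.29 + j0.4226 Ω = 27.3∠0.9° Ω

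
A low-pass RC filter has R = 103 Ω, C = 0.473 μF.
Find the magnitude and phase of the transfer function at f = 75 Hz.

Step 1 — Angular frequency: ω = 2π·75 = 471.2 rad/s.
Step 2 — Transfer function: H(jω) = 1/(1 + jωRC).
Step 3 — Denominator: 1 + jωRC = 1 + j·471.2·103·4.73e-07 = 1 + j0.02296.
Step 4 — H = 0.9995 - j0.02295.
Step 5 — Magnitude: |H| = 0.9997 (-0.0 dB); phase: φ = -1.3°.

|H| = 0.9997 (-0.0 dB), φ = -1.3°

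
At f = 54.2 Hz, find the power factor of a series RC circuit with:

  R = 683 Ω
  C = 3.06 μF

Step 1 — Angular frequency: ω = 2π·f = 2π·54.2 = 340.5 rad/s.
Step 2 — Component impedances:
  R: Z = R = 683 Ω
  C: Z = 1/(jωC) = -j/(ω·C) = 0 - j959.6 Ω
Step 3 — Series combination: Z_total = R + C = 683 - j959.6 Ω = 1178∠-54.6° Ω.
Step 4 — Power factor: PF = cos(φ) = Re(Z)/|Z| = 683/1177.86 = 0.5799.
Step 5 — Type: Im(Z) = -959.6 ⇒ leading (phase φ = -54.6°).

PF = 0.5799 (leading, φ = -54.6°)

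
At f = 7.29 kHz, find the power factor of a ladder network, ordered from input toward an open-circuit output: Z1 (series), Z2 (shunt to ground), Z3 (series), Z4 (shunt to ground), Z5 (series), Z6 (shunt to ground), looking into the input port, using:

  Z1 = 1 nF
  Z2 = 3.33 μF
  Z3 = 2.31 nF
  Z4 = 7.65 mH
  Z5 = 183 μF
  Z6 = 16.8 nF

Step 1 — Angular frequency: ω = 2π·f = 2π·7290 = 4.58e+04 rad/s.
Step 2 — Component impedances:
  Z1: Z = 1/(jωC) = -j/(ω·C) = 0 - j2.183e+04 Ω
  Z2: Z = 1/(jωC) = -j/(ω·C) = 0 - j6.556 Ω
  Z3: Z = 1/(jωC) = -j/(ω·C) = 0 - j9451 Ω
  Z4: Z = jωL = j·4.58e+04·0.00765 = 0 + j350.4 Ω
  Z5: Z = 1/(jωC) = -j/(ω·C) = 0 - j0.1193 Ω
  Z6: Z = 1/(jωC) = -j/(ω·C) = 0 - j1300 Ω
Step 3 — Ladder network (open output): work backward from the far end, alternating series and parallel combinations. Z_in = 0 - j2.184e+04 Ω = 2.184e+04∠-90.0° Ω.
Step 4 — Power factor: PF = cos(φ) = Re(Z)/|Z| = 0/2.184e+04 = 0.
Step 5 — Type: Im(Z) = -2.184e+04 ⇒ leading (phase φ = -90.0°).

PF = 0 (leading, φ = -90.0°)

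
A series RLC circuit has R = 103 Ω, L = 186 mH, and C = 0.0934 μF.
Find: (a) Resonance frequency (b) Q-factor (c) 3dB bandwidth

Step 1 — Resonance: ω₀ = 1/√(LC) = 1/√(0.186·9.34e-08) = 7587 rad/s.
Step 2 — f₀ = ω₀/(2π) = 1208 Hz.
Step 3 — Series Q: Q = ω₀L/R = 7587·0.186/103 = 13.7.
Step 4 — Bandwidth: Δω = ω₀/Q = 553.8 rad/s; BW = Δω/(2π) = 88.13 Hz.

(a) f₀ = 1208 Hz  (b) Q = 13.7  (c) BW = 88.13 Hz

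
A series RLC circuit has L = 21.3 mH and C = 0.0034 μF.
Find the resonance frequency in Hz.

Step 1 — Resonance condition Im(Z)=0 gives ω₀ = 1/√(LC).
Step 2 — ω₀ = 1/√(0.0213·3.4e-09) = 1.175e+05 rad/s.
Step 3 — f₀ = ω₀/(2π) = 1.87e+04 Hz.

f₀ = 1.87e+04 Hz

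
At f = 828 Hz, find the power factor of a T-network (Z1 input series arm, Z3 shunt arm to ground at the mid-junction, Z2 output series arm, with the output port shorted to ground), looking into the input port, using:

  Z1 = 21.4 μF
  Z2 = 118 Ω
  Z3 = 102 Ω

Step 1 — Angular frequency: ω = 2π·f = 2π·828 = 5202 rad/s.
Step 2 — Component impedances:
  Z1: Z = 1/(jωC) = -j/(ω·C) = 0 - j8.982 Ω
  Z2: Z = R = 118 Ω
  Z3: Z = R = 102 Ω
Step 3 — With the output port shorted to ground, the output series arm Z2 runs from the junction to ground; the shunt arm Z3 also runs from the junction to ground. They appear in parallel: Z3 || Z2 = 54.71 Ω.
Step 4 — Series with input arm Z1: Z_in = Z1 + (Z3 || Z2) = 54.71 - j8.982 Ω = 55.44∠-9.3° Ω.
Step 5 — Power factor: PF = cos(φ) = Re(Z)/|Z| = 54.71/55.44 = 0.9868.
Step 6 — Type: Im(Z) = -8.982 ⇒ leading (phase φ = -9.3°).

PF = 0.9868 (leading, φ = -9.3°)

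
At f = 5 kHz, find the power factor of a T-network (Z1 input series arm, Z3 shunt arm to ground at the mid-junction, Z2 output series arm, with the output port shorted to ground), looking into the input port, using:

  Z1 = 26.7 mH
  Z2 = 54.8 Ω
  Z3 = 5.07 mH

Step 1 — Angular frequency: ω = 2π·f = 2π·5000 = 3.142e+04 rad/s.
Step 2 — Component impedances:
  Z1: Z = jωL = j·3.142e+04·0.0267 = 0 + j838.8 Ω
  Z2: Z = R = 54.8 Ω
  Z3: Z = jωL = j·3.142e+04·0.00507 = 0 + j159.3 Ω
Step 3 — With the output port shorted to ground, the output series arm Z2 runs from the junction to ground; the shunt arm Z3 also runs from the junction to ground. They appear in parallel: Z3 || Z2 = 49 + j16.86 Ω.
Step 4 — Series with input arm Z1: Z_in = Z1 + (Z3 || Z2) = 49 + j855.7 Ω = 857.1∠86.7° Ω.
Step 5 — Power factor: PF = cos(φ) = Re(Z)/|Z| = 49/857.1 = 0.05717.
Step 6 — Type: Im(Z) = 855.7 ⇒ lagging (phase φ = 86.7°).

PF = 0.05717 (lagging, φ = 86.7°)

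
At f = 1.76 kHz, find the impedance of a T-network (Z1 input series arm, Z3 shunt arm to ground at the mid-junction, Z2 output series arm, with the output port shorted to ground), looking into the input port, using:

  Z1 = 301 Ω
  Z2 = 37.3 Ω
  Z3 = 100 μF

Step 1 — Angular frequency: ω = 2π·f = 2π·1760 = 1.106e+04 rad/s.
Step 2 — Component impedances:
  Z1: Z = R = 301 Ω
  Z2: Z = R = 37.3 Ω
  Z3: Z = 1/(jωC) = -j/(ω·C) = 0 - j0.9043 Ω
Step 3 — With the output port shorted to ground, the output series arm Z2 runs from the junction to ground; the shunt arm Z3 also runs from the junction to ground. They appear in parallel: Z3 || Z2 = 0.02191 - j0.9038 Ω.
Step 4 — Series with input arm Z1: Z_in = Z1 + (Z3 || Z2) = 301 - j0.9038 Ω = 301∠-0.2° Ω.

Z = 301 - j0.9038 Ω = 301∠-0.2° Ω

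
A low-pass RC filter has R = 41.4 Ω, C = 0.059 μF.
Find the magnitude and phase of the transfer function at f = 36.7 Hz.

Step 1 — Angular frequency: ω = 2π·36.7 = 230.6 rad/s.
Step 2 — Transfer function: H(jω) = 1/(1 + jωRC).
Step 3 — Denominator: 1 + jωRC = 1 + j·230.6·41.4·5.9e-08 = 1 + j0.0005632.
Step 4 — H = 1 - j0.0005632.
Step 5 — Magnitude: |H| = 1 (-0.0 dB); phase: φ = -0.0°.

|H| = 1 (-0.0 dB), φ = -0.0°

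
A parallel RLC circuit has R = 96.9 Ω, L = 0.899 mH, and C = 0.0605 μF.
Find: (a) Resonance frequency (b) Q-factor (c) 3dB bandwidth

Step 1 — Resonance: ω₀ = 1/√(LC) = 1/√(0.000899·6.05e-08) = 1.356e+05 rad/s.
Step 2 — f₀ = ω₀/(2π) = 2.158e+04 Hz.
Step 3 — Parallel Q: Q = R/(ω₀L) = 96.9/(1.356e+05·0.000899) = 0.7949.
Step 4 — Bandwidth: Δω = ω₀/Q = 1.706e+05 rad/s; BW = Δω/(2π) = 2.715e+04 Hz.

(a) f₀ = 2.158e+04 Hz  (b) Q = 0.7949  (c) BW = 2.715e+04 Hz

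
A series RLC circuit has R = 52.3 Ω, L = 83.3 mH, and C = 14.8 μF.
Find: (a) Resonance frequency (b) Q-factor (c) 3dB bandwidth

Step 1 — Resonance: ω₀ = 1/√(LC) = 1/√(0.0833·1.48e-05) = 900.6 rad/s.
Step 2 — f₀ = ω₀/(2π) = 143.3 Hz.
Step 3 — Series Q: Q = ω₀L/R = 900.6·0.0833/52.3 = 1.434.
Step 4 — Bandwidth: Δω = ω₀/Q = 627.9 rad/s; BW = Δω/(2π) = 99.93 Hz.

(a) f₀ = 143.3 Hz  (b) Q = 1.434  (c) BW = 99.93 Hz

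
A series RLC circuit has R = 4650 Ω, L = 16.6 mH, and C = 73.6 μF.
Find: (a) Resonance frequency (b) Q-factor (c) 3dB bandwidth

Step 1 — Resonance condition Im(Z)=0 gives ω₀ = 1/√(LC).
Step 2 — ω₀ = 1/√(0.0166·7.36e-05) = 904.7 rad/s.
Step 3 — f₀ = ω₀/(2π) = 144 Hz.
Step 4 — Series Q: Q = ω₀L/R = 904.7·0.0166/4650 = 0.00323.
Step 5 — 3dB bandwidth: Δω = ω₀/Q = 2.801e+05 rad/s; BW = Δω/(2π) = 4.458e+04 Hz.

(a) f₀ = 144 Hz  (b) Q = 0.00323  (c) BW = 4.458e+04 Hz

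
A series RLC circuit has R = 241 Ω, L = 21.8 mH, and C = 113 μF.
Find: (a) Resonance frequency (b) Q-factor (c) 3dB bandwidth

Step 1 — Resonance: ω₀ = 1/√(LC) = 1/√(0.0218·0.000113) = 637.1 rad/s.
Step 2 — f₀ = ω₀/(2π) = 101.4 Hz.
Step 3 — Series Q: Q = ω₀L/R = 637.1·0.0218/241 = 0.05763.
Step 4 — Bandwidth: Δω = ω₀/Q = 1.106e+04 rad/s; BW = Δω/(2π) = 1759 Hz.

(a) f₀ = 101.4 Hz  (b) Q = 0.05763  (c) BW = 1759 Hz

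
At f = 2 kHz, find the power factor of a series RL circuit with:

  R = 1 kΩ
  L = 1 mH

Step 1 — Angular frequency: ω = 2π·f = 2π·2000 = 1.257e+04 rad/s.
Step 2 — Component impedances:
  R: Z = R = 1000 Ω
  L: Z = jωL = j·1.257e+04·0.001 = 0 + j12.57 Ω
Step 3 — Series combination: Z_total = R + L = 1000 + j12.57 Ω = 1000∠0.7° Ω.
Step 4 — Power factor: PF = cos(φ) = Re(Z)/|Z| = 1000/1000.1 = 0.9999.
Step 5 — Type: Im(Z) = 12.57 ⇒ lagging (phase φ = 0.7°).

PF = 0.9999 (lagging, φ = 0.7°)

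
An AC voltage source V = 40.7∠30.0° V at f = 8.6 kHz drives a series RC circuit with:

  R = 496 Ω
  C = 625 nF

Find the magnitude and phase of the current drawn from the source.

Step 1 — Angular frequency: ω = 2π·f = 2π·8600 = 5.404e+04 rad/s.
Step 2 — Component impedances:
  R: Z = R = 496 Ω
  C: Z = 1/(jωC) = -j/(ω·C) = 0 - j29.61 Ω
Step 3 — Series combination: Z_total = R + C = 496 - j29.61 Ω = 496.9∠-3.4° Ω.
Step 4 — Source phasor: V = 40.7∠30.0° V = 35.25 + j20.35 V.
Step 5 — Ohm's law: I = V / Z_total = (35.25 + j20.35) / (496 - j29.61) = 0.06837 + j0.04511 A.
Step 6 — Convert to polar: |I| = 0.08191 A, ∠I = 33.4°.

I = 0.08191∠33.4° A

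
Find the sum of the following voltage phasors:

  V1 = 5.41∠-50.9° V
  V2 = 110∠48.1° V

Step 1 — Convert each phasor to rectangular form:
  V1 = 5.41·(cos(-50.9°) + j·sin(-50.9°)) = 3.412 - j4.198 V
  V2 = 110·(cos(48.1°) + j·sin(48.1°)) = 73.46 + j81.87 V
Step 2 — Sum components: V_total = 76.87 + j77.68 V.
Step 3 — Convert to polar: |V_total| = 109.3 V, ∠V_total = 45.3°.

V_total = 109.3∠45.3° V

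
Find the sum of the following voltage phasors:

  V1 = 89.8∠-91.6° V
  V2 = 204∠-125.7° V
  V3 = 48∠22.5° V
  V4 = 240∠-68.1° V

Step 1 — Convert each phasor to rectangular form:
  V1 = 89.8·(cos(-91.6°) + j·sin(-91.6°)) = -2.507 - j89.76 V
  V2 = 204·(cos(-125.7°) + j·sin(-125.7°)) = -119 - j165.7 V
  V3 = 48·(cos(22.5°) + j·sin(22.5°)) = 44.35 + j18.37 V
  V4 = 240·(cos(-68.1°) + j·sin(-68.1°)) = 89.52 - j222.7 V
Step 2 — Sum components: V_total = 12.31 - j459.7 V.
Step 3 — Convert to polar: |V_total| = 459.9 V, ∠V_total = -88.5°.

V_total = 459.9∠-88.5° V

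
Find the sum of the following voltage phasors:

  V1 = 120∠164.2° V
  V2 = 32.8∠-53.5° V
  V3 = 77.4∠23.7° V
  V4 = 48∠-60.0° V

Step 1 — Convert each phasor to rectangular form:
  V1 = 120·(cos(164.2°) + j·sin(164.2°)) = -115.5 + j32.67 V
  V2 = 32.8·(cos(-53.5°) + j·sin(-53.5°)) = 19.51 - j26.37 V
  V3 = 77.4·(cos(23.7°) + j·sin(23.7°)) = 70.87 + j31.11 V
  V4 = 48·(cos(-60.0°) + j·sin(-60.0°)) = 24 - j41.57 V
Step 2 — Sum components: V_total = -1.084 - j4.151 V.
Step 3 — Convert to polar: |V_total| = 4.29 V, ∠V_total = -104.6°.

V_total = 4.29∠-104.6° V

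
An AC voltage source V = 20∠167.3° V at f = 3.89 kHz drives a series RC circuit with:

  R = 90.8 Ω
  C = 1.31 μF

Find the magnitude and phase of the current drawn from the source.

Step 1 — Angular frequency: ω = 2π·f = 2π·3890 = 2.444e+04 rad/s.
Step 2 — Component impedances:
  R: Z = R = 90.8 Ω
  C: Z = 1/(jωC) = -j/(ω·C) = 0 - j31.23 Ω
Step 3 — Series combination: Z_total = R + C = 90.8 - j31.23 Ω = 96.02∠-19.0° Ω.
Step 4 — Source phasor: V = 20∠167.3° V = -19.51 + j4.397 V.
Step 5 — Ohm's law: I = V / Z_total = (-19.51 + j4.397) / (90.8 - j31.23) = -0.207 - j0.02279 A.
Step 6 — Convert to polar: |I| = 0.2083 A, ∠I = -173.7°.

I = 0.2083∠-173.7° A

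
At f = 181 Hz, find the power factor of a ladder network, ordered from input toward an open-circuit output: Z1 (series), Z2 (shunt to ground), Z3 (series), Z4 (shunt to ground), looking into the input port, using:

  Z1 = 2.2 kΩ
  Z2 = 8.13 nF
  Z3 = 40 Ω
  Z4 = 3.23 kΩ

Step 1 — Angular frequency: ω = 2π·f = 2π·181 = 1137 rad/s.
Step 2 — Component impedances:
  Z1: Z = R = 2200 Ω
  Z2: Z = 1/(jωC) = -j/(ω·C) = 0 - j1.082e+05 Ω
  Z3: Z = R = 40 Ω
  Z4: Z = R = 3230 Ω
Step 3 — Ladder network (open output): work backward from the far end, alternating series and parallel combinations. Z_in = 5467 - j98.78 Ω = 5468∠-1.0° Ω.
Step 4 — Power factor: PF = cos(φ) = Re(Z)/|Z| = 5467/5468 = 0.9998.
Step 5 — Type: Im(Z) = -98.78 ⇒ leading (phase φ = -1.0°).

PF = 0.9998 (leading, φ = -1.0°)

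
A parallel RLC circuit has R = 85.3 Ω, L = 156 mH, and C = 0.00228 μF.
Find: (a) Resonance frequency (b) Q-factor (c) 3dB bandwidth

Step 1 — Resonance: ω₀ = 1/√(LC) = 1/√(0.156·2.28e-09) = 5.302e+04 rad/s.
Step 2 — f₀ = ω₀/(2π) = 8439 Hz.
Step 3 — Parallel Q: Q = R/(ω₀L) = 85.3/(5.302e+04·0.156) = 0.01031.
Step 4 — Bandwidth: Δω = ω₀/Q = 5.142e+06 rad/s; BW = Δω/(2π) = 8.183e+05 Hz.

(a) f₀ = 8439 Hz  (b) Q = 0.01031  (c) BW = 8.183e+05 Hz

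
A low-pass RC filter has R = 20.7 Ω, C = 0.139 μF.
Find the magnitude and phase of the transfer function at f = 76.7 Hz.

Step 1 — Angular frequency: ω = 2π·76.7 = 481.9 rad/s.
Step 2 — Transfer function: H(jω) = 1/(1 + jωRC).
Step 3 — Denominator: 1 + jωRC = 1 + j·481.9·20.7·1.39e-07 = 1 + j0.001387.
Step 4 — H = 1 - j0.001387.
Step 5 — Magnitude: |H| = 1 (-0.0 dB); phase: φ = -0.1°.

|H| = 1 (-0.0 dB), φ = -0.1°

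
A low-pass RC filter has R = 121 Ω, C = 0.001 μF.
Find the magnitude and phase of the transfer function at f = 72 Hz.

Step 1 — Angular frequency: ω = 2π·72 = 452.4 rad/s.
Step 2 — Transfer function: H(jω) = 1/(1 + jωRC).
Step 3 — Denominator: 1 + jωRC = 1 + j·452.4·121·1e-09 = 1 + j5.474e-05.
Step 4 — H = 1 - j5.474e-05.
Step 5 — Magnitude: |H| = 1 (-0.0 dB); phase: φ = -0.0°.

|H| = 1 (-0.0 dB), φ = -0.0°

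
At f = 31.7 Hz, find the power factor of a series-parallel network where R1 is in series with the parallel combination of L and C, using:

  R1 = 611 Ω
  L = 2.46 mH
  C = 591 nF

Step 1 — Angular frequency: ω = 2π·f = 2π·31.7 = 199.2 rad/s.
Step 2 — Component impedances:
  R1: Z = R = 611 Ω
  L: Z = jωL = j·199.2·0.00246 = 0 + j0.49 Ω
  C: Z = 1/(jωC) = -j/(ω·C) = 0 - j8495 Ω
Step 3 — Parallel branch: L || C = 1/(1/L + 1/C) = 0 + j0.49 Ω.
Step 4 — Series with R1: Z_total = R1 + (L || C) = 611 + j0.49 Ω = 611∠0.0° Ω.
Step 5 — Power factor: PF = cos(φ) = Re(Z)/|Z| = 611/611 = 1.
Step 6 — Type: Im(Z) = 0.49 ⇒ lagging (phase φ = 0.0°).

PF = 1 (lagging, φ = 0.0°)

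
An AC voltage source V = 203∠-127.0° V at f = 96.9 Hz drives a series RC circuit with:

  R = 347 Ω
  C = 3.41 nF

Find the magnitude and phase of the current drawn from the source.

Step 1 — Angular frequency: ω = 2π·f = 2π·96.9 = 608.8 rad/s.
Step 2 — Component impedances:
  R: Z = R = 347 Ω
  C: Z = 1/(jωC) = -j/(ω·C) = 0 - j4.817e+05 Ω
Step 3 — Series combination: Z_total = R + C = 347 - j4.817e+05 Ω = 4.817e+05∠-90.0° Ω.
Step 4 — Source phasor: V = 203∠-127.0° V = -122.2 - j162.1 V.
Step 5 — Ohm's law: I = V / Z_total = (-122.2 - j162.1) / (347 - j4.817e+05) = 0.0003364 - j0.0002539 A.
Step 6 — Convert to polar: |I| = 0.0004215 A, ∠I = -37.0°.

I = 0.0004215∠-37.0° A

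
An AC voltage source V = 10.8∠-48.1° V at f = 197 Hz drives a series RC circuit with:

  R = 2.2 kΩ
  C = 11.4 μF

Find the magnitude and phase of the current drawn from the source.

Step 1 — Angular frequency: ω = 2π·f = 2π·197 = 1238 rad/s.
Step 2 — Component impedances:
  R: Z = R = 2200 Ω
  C: Z = 1/(jωC) = -j/(ω·C) = 0 - j70.87 Ω
Step 3 — Series combination: Z_total = R + C = 2200 - j70.87 Ω = 2201∠-1.8° Ω.
Step 4 — Source phasor: V = 10.8∠-48.1° V = 7.213 - j8.039 V.
Step 5 — Ohm's law: I = V / Z_total = (7.213 - j8.039) / (2200 - j70.87) = 0.003393 - j0.003545 A.
Step 6 — Convert to polar: |I| = 0.004907 A, ∠I = -46.3°.

I = 0.004907∠-46.3° A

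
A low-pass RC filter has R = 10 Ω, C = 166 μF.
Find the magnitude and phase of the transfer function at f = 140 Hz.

Step 1 — Angular frequency: ω = 2π·140 = 879.6 rad/s.
Step 2 — Transfer function: H(jω) = 1/(1 + jωRC).
Step 3 — Denominator: 1 + jωRC = 1 + j·879.6·10·0.000166 = 1 + j1.46.
Step 4 — H = 0.3193 - j0.4662.
Step 5 — Magnitude: |H| = 0.565 (-5.0 dB); phase: φ = -55.6°.

|H| = 0.565 (-5.0 dB), φ = -55.6°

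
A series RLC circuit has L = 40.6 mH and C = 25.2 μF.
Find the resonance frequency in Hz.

Step 1 — Resonance condition Im(Z)=0 gives ω₀ = 1/√(LC).
Step 2 — ω₀ = 1/√(0.0406·2.52e-05) = 988.6 rad/s.
Step 3 — f₀ = ω₀/(2π) = 157.3 Hz.

f₀ = 157.3 Hz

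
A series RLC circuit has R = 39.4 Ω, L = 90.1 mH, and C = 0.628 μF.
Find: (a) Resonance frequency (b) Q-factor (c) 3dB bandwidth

Step 1 — Resonance condition Im(Z)=0 gives ω₀ = 1/√(LC).
Step 2 — ω₀ = 1/√(0.0901·6.28e-07) = 4204 rad/s.
Step 3 — f₀ = ω₀/(2π) = 669.1 Hz.
Step 4 — Series Q: Q = ω₀L/R = 4204·0.0901/39.4 = 9.614.
Step 5 — 3dB bandwidth: Δω = ω₀/Q = 437.3 rad/s; BW = Δω/(2π) = 69.6 Hz.

(a) f₀ = 669.1 Hz  (b) Q = 9.614  (c) BW = 69.6 Hz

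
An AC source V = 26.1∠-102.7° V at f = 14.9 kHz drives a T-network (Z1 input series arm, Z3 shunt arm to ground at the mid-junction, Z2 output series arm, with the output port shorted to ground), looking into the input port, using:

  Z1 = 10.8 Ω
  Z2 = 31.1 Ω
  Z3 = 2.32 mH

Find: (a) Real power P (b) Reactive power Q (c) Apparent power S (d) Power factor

Step 1 — Angular frequency: ω = 2π·f = 2π·1.49e+04 = 9.362e+04 rad/s.
Step 2 — Component impedances:
  Z1: Z = R = 10.8 Ω
  Z2: Z = R = 31.1 Ω
  Z3: Z = jωL = j·9.362e+04·0.00232 = 0 + j217.2 Ω
Step 3 — With the output port shorted to ground, the output series arm Z2 runs from the junction to ground; the shunt arm Z3 also runs from the junction to ground. They appear in parallel: Z3 || Z2 = 30.48 + j4.364 Ω.
Step 4 — Series with input arm Z1: Z_in = Z1 + (Z3 || Z2) = 41.28 + j4.364 Ω = 41.51∠6.0° Ω.
Step 5 — Source phasor: V = 26.1∠-102.7° V = -5.738 - j25.46 V.
Step 6 — Current: I = V / Z = -0.202 - j0.5955 A = 0.6288∠-108.7° A.
Step 7 — Complex power: S = V·I* = 16.32 + j1.726 VA.
Step 8 — Real power: P = Re(S) = 16.32 W.
Step 9 — Reactive power: Q = Im(S) = 1.726 VAR.
Step 10 — Apparent power: |S| = 16.41 VA.
Step 11 — Power factor: PF = P/|S| = 0.9945 (lagging).

(a) P = 16.32 W  (b) Q = 1.726 VAR  (c) S = 16.41 VA  (d) PF = 0.9945 (lagging)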